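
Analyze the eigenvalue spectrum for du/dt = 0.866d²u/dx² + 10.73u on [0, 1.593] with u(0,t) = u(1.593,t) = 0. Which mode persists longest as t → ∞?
Eigenvalues: λₙ = 0.866n²π²/1.593² - 10.73.
First three modes:
  n=1: λ₁ = 0.866π²/1.593² - 10.73 ≈ -7.362
  n=2: λ₂ = 3.464π²/1.593² - 10.73 ≈ 2.742
  n=3: λ₃ = 7.794π²/1.593² - 10.73 ≈ 19.583
Since 0.866π²/1.593² ≈ 3.368 < 10.73, λ₁ < 0.
The n=1 mode grows fastest (−λₙ is largest for n=1) → dominates.
Asymptotic: u ~ c₁ sin(πx/1.593) e^{7.362t} (exponential growth at rate −λ₁ ≈ 7.362).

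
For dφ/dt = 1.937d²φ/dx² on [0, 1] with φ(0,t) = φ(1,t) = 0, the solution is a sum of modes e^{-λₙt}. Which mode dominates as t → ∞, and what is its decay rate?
Eigenvalues: λₙ = 1.937n²π².
First three modes:
  n=1: λ₁ = 1.937π² ≈ 19.117
  n=2: λ₂ = 7.748π² ≈ 76.47 (4× faster decay)
  n=3: λ₃ = 17.433π² ≈ 172.057 (9× faster decay)
As t → ∞, higher modes decay exponentially faster. The n=1 mode dominates: φ ~ c₁ sin(πx) e^{-λ₁t}.
Decay rate: λ₁ = 1.937π² ≈ 19.117.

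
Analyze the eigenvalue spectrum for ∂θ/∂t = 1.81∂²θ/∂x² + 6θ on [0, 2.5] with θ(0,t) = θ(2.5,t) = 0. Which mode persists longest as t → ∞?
Eigenvalues: λₙ = 1.81n²π²/2.5² - 6.
First three modes:
  n=1: λ₁ = 1.81π²/2.5² - 6 ≈ -3.142
  n=2: λ₂ = 7.24π²/2.5² - 6 ≈ 5.433
  n=3: λ₃ = 16.29π²/2.5² - 6 ≈ 19.724
Since 1.81π²/2.5² ≈ 2.858 < 6, λ₁ < 0.
The n=1 mode grows fastest (−λₙ is largest for n=1) → dominates.
Asymptotic: θ ~ c₁ sin(πx/2.5) e^{3.142t} (exponential growth at rate −λ₁ ≈ 3.142).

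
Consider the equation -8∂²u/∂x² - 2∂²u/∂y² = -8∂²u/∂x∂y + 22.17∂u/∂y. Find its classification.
Rewriting in standard form: -8∂²u/∂x² + 8∂²u/∂x∂y - 2∂²u/∂y² - 22.17∂u/∂y = 0. Parabolic. (A = -8, B = 8, C = -2 gives B² - 4AC = 0.)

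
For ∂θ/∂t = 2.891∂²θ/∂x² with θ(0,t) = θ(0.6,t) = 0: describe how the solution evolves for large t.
θ → 0. Heat diffuses out through both boundaries.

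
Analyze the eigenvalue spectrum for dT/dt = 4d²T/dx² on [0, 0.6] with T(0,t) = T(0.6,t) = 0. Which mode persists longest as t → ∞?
Eigenvalues: λₙ = 4n²π²/0.6².
First three modes:
  n=1: λ₁ = 4π²/0.6² ≈ 109.662
  n=2: λ₂ = 16π²/0.6² ≈ 438.649 (4× faster decay)
  n=3: λ₃ = 36π²/0.6² ≈ 986.96 (9× faster decay)
As t → ∞, higher modes decay exponentially faster. The n=1 mode dominates: T ~ c₁ sin(πx/0.6) e^{-λ₁t}.
Decay rate: λ₁ = 4π²/0.6² ≈ 109.662.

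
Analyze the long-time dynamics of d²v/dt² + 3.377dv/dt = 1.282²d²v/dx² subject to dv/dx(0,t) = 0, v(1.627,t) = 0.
Long-time behavior: v → 0. Damping (γ=3.377) dissipates energy; oscillations decay exponentially.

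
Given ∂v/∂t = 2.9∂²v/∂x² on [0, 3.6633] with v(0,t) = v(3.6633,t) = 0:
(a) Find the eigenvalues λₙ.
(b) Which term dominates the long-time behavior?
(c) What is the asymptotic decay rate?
Eigenvalues: λₙ = 2.9n²π²/3.6633².
First three modes:
  n=1: λ₁ = 2.9π²/3.6633² ≈ 2.133
  n=2: λ₂ = 11.6π²/3.6633² ≈ 8.531 (4× faster decay)
  n=3: λ₃ = 26.1π²/3.6633² ≈ 19.195 (9× faster decay)
As t → ∞, higher modes decay exponentially faster. The n=1 mode dominates: v ~ c₁ sin(πx/3.6633) e^{-λ₁t}.
Decay rate: λ₁ = 2.9π²/3.6633² ≈ 2.133.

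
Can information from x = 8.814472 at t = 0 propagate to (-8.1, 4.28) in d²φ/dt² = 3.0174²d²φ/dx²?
No. The domain of dependence is [-21.014472, 4.814472], and 8.814472 is outside this interval.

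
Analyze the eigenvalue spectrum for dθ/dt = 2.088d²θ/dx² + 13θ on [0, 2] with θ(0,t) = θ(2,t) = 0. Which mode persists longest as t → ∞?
Eigenvalues: λₙ = 2.088n²π²/2² - 13.
First three modes:
  n=1: λ₁ = 2.088π²/2² - 13 ≈ -7.848
  n=2: λ₂ = 8.352π²/2² - 13 ≈ 7.608
  n=3: λ₃ = 18.792π²/2² - 13 ≈ 33.367
Since 2.088π²/2² ≈ 5.152 < 13, λ₁ < 0.
The n=1 mode grows fastest (−λₙ is largest for n=1) → dominates.
Asymptotic: θ ~ c₁ sin(πx/2) e^{7.848t} (exponential growth at rate −λ₁ ≈ 7.848).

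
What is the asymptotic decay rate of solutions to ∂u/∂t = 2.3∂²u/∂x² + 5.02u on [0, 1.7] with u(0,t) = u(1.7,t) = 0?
Eigenvalues: λₙ = 2.3n²π²/1.7² - 5.02.
First three modes:
  n=1: λ₁ = 2.3π²/1.7² - 5.02 ≈ 2.835
  n=2: λ₂ = 9.2π²/1.7² - 5.02 ≈ 26.399
  n=3: λ₃ = 20.7π²/1.7² - 5.02 ≈ 65.672
Since 2.3π²/1.7² ≈ 7.855 > 5.02, all λₙ > 0.
The n=1 mode decays slowest → dominates as t → ∞.
Asymptotic: u ~ c₁ sin(πx/1.7) e^{-λ₁t} with decay rate λ₁ ≈ 2.835.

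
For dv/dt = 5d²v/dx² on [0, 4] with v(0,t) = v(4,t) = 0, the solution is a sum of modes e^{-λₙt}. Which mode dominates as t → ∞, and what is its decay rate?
Eigenvalues: λₙ = 5n²π²/4².
First three modes:
  n=1: λ₁ = 5π²/4² ≈ 3.084
  n=2: λ₂ = 20π²/4² ≈ 12.337 (4× faster decay)
  n=3: λ₃ = 45π²/4² ≈ 27.758 (9× faster decay)
As t → ∞, higher modes decay exponentially faster. The n=1 mode dominates: v ~ c₁ sin(πx/4) e^{-λ₁t}.
Decay rate: λ₁ = 5π²/4² ≈ 3.084.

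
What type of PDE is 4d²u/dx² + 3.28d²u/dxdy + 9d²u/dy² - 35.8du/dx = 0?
With A = 4, B = 3.28, C = 9, the discriminant is -133.2416. This is an elliptic PDE.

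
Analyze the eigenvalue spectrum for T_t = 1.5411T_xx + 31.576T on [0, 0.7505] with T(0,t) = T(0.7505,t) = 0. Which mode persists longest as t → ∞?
Eigenvalues: λₙ = 1.5411n²π²/0.7505² - 31.576.
First three modes:
  n=1: λ₁ = 1.5411π²/0.7505² - 31.576 ≈ -4.572
  n=2: λ₂ = 6.1644π²/0.7505² - 31.576 ≈ 76.44
  n=3: λ₃ = 13.8699π²/0.7505² - 31.576 ≈ 211.461
Since 1.5411π²/0.7505² ≈ 27.004 < 31.576, λ₁ < 0.
The n=1 mode grows fastest (−λₙ is largest for n=1) → dominates.
Asymptotic: T ~ c₁ sin(πx/0.7505) e^{4.572t} (exponential growth at rate −λ₁ ≈ 4.572).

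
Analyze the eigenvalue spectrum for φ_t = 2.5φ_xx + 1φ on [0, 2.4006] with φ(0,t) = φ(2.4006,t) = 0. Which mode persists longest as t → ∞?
Eigenvalues: λₙ = 2.5n²π²/2.4006² - 1.
First three modes:
  n=1: λ₁ = 2.5π²/2.4006² - 1 ≈ 3.282
  n=2: λ₂ = 10π²/2.4006² - 1 ≈ 16.126
  n=3: λ₃ = 22.5π²/2.4006² - 1 ≈ 37.534
Since 2.5π²/2.4006² ≈ 4.282 > 1, all λₙ > 0.
The n=1 mode decays slowest → dominates as t → ∞.
Asymptotic: φ ~ c₁ sin(πx/2.4006) e^{-λ₁t} with decay rate λ₁ ≈ 3.282.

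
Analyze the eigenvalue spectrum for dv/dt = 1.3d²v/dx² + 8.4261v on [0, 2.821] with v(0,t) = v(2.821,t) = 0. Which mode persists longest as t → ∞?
Eigenvalues: λₙ = 1.3n²π²/2.821² - 8.4261.
First three modes:
  n=1: λ₁ = 1.3π²/2.821² - 8.4261 ≈ -6.814
  n=2: λ₂ = 5.2π²/2.821² - 8.4261 ≈ -1.977
  n=3: λ₃ = 11.7π²/2.821² - 8.4261 ≈ 6.084
Since 1.3π²/2.821² ≈ 1.612 < 8.4261, λ₁ < 0.
The n=1 mode grows fastest (−λₙ is largest for n=1) → dominates.
Asymptotic: v ~ c₁ sin(πx/2.821) e^{6.814t} (exponential growth at rate −λ₁ ≈ 6.814).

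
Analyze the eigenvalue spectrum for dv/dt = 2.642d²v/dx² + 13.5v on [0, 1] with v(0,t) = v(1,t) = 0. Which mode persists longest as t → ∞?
Eigenvalues: λₙ = 2.642n²π²/1² - 13.5.
First three modes:
  n=1: λ₁ = 2.642π² - 13.5 ≈ 12.575
  n=2: λ₂ = 10.568π² - 13.5 ≈ 90.802
  n=3: λ₃ = 23.778π² - 13.5 ≈ 221.179
Since 2.642π² ≈ 26.075 > 13.5, all λₙ > 0.
The n=1 mode decays slowest → dominates as t → ∞.
Asymptotic: v ~ c₁ sin(πx/1) e^{-λ₁t} with decay rate λ₁ ≈ 12.575.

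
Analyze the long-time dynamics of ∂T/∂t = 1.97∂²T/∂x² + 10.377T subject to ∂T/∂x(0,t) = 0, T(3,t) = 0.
Long-time behavior: T grows unboundedly. Reaction dominates diffusion (r=10.377 > κπ²/(4L²)≈0.54); solution grows exponentially.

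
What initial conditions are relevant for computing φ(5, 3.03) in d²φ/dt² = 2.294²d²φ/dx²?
Domain of dependence: [-1.95082, 11.95082]. Signals travel at speed 2.294, so data within |x - 5| ≤ 2.294·3.03 = 6.95082 can reach the point.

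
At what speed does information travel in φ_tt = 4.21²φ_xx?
Speed = 4.21. Information travels along characteristics x = x₀ ± 4.21t.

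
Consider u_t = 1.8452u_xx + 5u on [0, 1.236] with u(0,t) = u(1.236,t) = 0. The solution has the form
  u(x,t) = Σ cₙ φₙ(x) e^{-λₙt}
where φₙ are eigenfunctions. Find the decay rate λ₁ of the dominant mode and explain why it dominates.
Eigenvalues: λₙ = 1.8452n²π²/1.236² - 5.
First three modes:
  n=1: λ₁ = 1.8452π²/1.236² - 5 ≈ 6.921
  n=2: λ₂ = 7.3808π²/1.236² - 5 ≈ 42.683
  n=3: λ₃ = 16.6068π²/1.236² - 5 ≈ 102.287
Since 1.8452π²/1.236² ≈ 11.921 > 5, all λₙ > 0.
The n=1 mode decays slowest → dominates as t → ∞.
Asymptotic: u ~ c₁ sin(πx/1.236) e^{-λ₁t} with decay rate λ₁ ≈ 6.921.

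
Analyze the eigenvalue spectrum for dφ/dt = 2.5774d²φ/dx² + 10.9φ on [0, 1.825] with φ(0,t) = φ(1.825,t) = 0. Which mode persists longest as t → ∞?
Eigenvalues: λₙ = 2.5774n²π²/1.825² - 10.9.
First three modes:
  n=1: λ₁ = 2.5774π²/1.825² - 10.9 ≈ -3.262
  n=2: λ₂ = 10.3096π²/1.825² - 10.9 ≈ 19.65
  n=3: λ₃ = 23.1966π²/1.825² - 10.9 ≈ 57.838
Since 2.5774π²/1.825² ≈ 7.638 < 10.9, λ₁ < 0.
The n=1 mode grows fastest (−λₙ is largest for n=1) → dominates.
Asymptotic: φ ~ c₁ sin(πx/1.825) e^{3.262t} (exponential growth at rate −λ₁ ≈ 3.262).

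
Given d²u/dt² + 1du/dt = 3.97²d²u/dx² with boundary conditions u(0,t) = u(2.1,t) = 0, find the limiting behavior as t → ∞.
u → 0. Damping (γ=1) dissipates energy; oscillations decay exponentially.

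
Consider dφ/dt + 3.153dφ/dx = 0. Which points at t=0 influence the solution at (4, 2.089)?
A single point: x = -2.586617. The characteristic through (4, 2.089) is x - 3.153t = const, so x = 4 - 3.153·2.089 = -2.586617.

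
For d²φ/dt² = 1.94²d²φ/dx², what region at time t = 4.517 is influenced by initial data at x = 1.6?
Domain of influence: [-7.16298, 10.36298]. Data at x = 1.6 spreads outward at speed 1.94.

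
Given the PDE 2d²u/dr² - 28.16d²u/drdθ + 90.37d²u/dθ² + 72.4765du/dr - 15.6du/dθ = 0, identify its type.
The second-order coefficients are A = 2, B = -28.16, C = 90.37. Since B² - 4AC = 70.0256 > 0, this is a hyperbolic PDE.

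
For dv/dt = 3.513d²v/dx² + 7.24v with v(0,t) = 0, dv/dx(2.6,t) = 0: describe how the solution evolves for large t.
v grows unboundedly. Reaction dominates diffusion (r=7.24 > κπ²/(4L²)≈1.28); solution grows exponentially.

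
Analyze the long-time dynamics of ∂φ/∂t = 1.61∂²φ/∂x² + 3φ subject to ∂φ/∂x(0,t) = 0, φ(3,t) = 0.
Long-time behavior: φ grows unboundedly. Reaction dominates diffusion (r=3 > κπ²/(4L²)≈0.44); solution grows exponentially.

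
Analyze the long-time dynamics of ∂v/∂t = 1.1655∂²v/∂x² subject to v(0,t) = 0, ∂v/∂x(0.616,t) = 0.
Long-time behavior: v → 0. Heat escapes through the Dirichlet boundary.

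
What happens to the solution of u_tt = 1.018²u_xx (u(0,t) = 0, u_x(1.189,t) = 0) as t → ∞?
u oscillates (no decay). Energy is conserved; the solution oscillates indefinitely as standing waves.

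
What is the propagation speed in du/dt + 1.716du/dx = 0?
Speed = 1.716. Information travels along x - 1.716t = const (rightward).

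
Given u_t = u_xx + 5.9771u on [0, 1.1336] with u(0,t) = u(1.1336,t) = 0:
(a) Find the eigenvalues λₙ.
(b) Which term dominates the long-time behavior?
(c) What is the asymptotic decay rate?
Eigenvalues: λₙ = n²π²/1.1336² - 5.9771.
First three modes:
  n=1: λ₁ = π²/1.1336² - 5.9771 ≈ 1.703
  n=2: λ₂ = 4π²/1.1336² - 5.9771 ≈ 24.744
  n=3: λ₃ = 9π²/1.1336² - 5.9771 ≈ 63.146
Since π²/1.1336² ≈ 7.68 > 5.9771, all λₙ > 0.
The n=1 mode decays slowest → dominates as t → ∞.
Asymptotic: u ~ c₁ sin(πx/1.1336) e^{-λ₁t} with decay rate λ₁ ≈ 1.703.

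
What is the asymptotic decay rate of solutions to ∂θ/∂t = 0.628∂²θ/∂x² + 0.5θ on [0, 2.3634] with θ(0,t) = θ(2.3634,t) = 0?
Eigenvalues: λₙ = 0.628n²π²/2.3634² - 0.5.
First three modes:
  n=1: λ₁ = 0.628π²/2.3634² - 0.5 ≈ 0.61
  n=2: λ₂ = 2.512π²/2.3634² - 0.5 ≈ 3.939
  n=3: λ₃ = 5.652π²/2.3634² - 0.5 ≈ 9.487
Since 0.628π²/2.3634² ≈ 1.11 > 0.5, all λₙ > 0.
The n=1 mode decays slowest → dominates as t → ∞.
Asymptotic: θ ~ c₁ sin(πx/2.3634) e^{-λ₁t} with decay rate λ₁ ≈ 0.61.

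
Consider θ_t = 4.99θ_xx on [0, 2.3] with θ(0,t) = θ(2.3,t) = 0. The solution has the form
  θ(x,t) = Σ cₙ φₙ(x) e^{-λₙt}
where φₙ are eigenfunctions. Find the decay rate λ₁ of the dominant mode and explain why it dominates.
Eigenvalues: λₙ = 4.99n²π²/2.3².
First three modes:
  n=1: λ₁ = 4.99π²/2.3² ≈ 9.31
  n=2: λ₂ = 19.96π²/2.3² ≈ 37.24 (4× faster decay)
  n=3: λ₃ = 44.91π²/2.3² ≈ 83.789 (9× faster decay)
As t → ∞, higher modes decay exponentially faster. The n=1 mode dominates: θ ~ c₁ sin(πx/2.3) e^{-λ₁t}.
Decay rate: λ₁ = 4.99π²/2.3² ≈ 9.31.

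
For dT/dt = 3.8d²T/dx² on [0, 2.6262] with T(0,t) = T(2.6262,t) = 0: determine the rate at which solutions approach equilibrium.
Eigenvalues: λₙ = 3.8n²π²/2.6262².
First three modes:
  n=1: λ₁ = 3.8π²/2.6262² ≈ 5.438
  n=2: λ₂ = 15.2π²/2.6262² ≈ 21.751 (4× faster decay)
  n=3: λ₃ = 34.2π²/2.6262² ≈ 48.941 (9× faster decay)
As t → ∞, higher modes decay exponentially faster. The n=1 mode dominates: T ~ c₁ sin(πx/2.6262) e^{-λ₁t}.
Decay rate: λ₁ = 3.8π²/2.6262² ≈ 5.438.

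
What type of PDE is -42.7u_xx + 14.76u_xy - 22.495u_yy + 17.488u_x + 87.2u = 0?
With A = -42.7, B = 14.76, C = -22.495, the discriminant is -3624.2884. This is an elliptic PDE.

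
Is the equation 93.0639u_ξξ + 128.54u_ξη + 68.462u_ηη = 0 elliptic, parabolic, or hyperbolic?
Computing B² - 4AC with A = 93.0639, B = 128.54, C = 68.462: discriminant = -8962.8312872 (negative). Answer: elliptic.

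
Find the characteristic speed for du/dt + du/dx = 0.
Speed = 1. Information travels along x - 1t = const (rightward).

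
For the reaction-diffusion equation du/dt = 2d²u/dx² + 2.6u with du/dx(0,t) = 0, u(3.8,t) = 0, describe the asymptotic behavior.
u grows unboundedly. Reaction dominates diffusion (r=2.6 > κπ²/(4L²)≈0.34); solution grows exponentially.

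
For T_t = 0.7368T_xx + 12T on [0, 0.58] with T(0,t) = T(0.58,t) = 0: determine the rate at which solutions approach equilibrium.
Eigenvalues: λₙ = 0.7368n²π²/0.58² - 12.
First three modes:
  n=1: λ₁ = 0.7368π²/0.58² - 12 ≈ 9.617
  n=2: λ₂ = 2.9472π²/0.58² - 12 ≈ 74.468
  n=3: λ₃ = 6.6312π²/0.58² - 12 ≈ 182.552
Since 0.7368π²/0.58² ≈ 21.617 > 12, all λₙ > 0.
The n=1 mode decays slowest → dominates as t → ∞.
Asymptotic: T ~ c₁ sin(πx/0.58) e^{-λ₁t} with decay rate λ₁ ≈ 9.617.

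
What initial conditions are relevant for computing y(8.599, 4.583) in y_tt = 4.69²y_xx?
Domain of dependence: [-12.89527, 30.09327]. Signals travel at speed 4.69, so data within |x - 8.599| ≤ 4.69·4.583 = 21.49427 can reach the point.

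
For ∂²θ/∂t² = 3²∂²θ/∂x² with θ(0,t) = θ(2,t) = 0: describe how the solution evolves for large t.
θ oscillates (no decay). Energy is conserved; the solution oscillates indefinitely as standing waves.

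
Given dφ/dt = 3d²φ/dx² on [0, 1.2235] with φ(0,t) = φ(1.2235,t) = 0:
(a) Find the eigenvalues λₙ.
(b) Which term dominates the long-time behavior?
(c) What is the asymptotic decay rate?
Eigenvalues: λₙ = 3n²π²/1.2235².
First three modes:
  n=1: λ₁ = 3π²/1.2235² ≈ 19.779
  n=2: λ₂ = 12π²/1.2235² ≈ 79.118 (4× faster decay)
  n=3: λ₃ = 27π²/1.2235² ≈ 178.015 (9× faster decay)
As t → ∞, higher modes decay exponentially faster. The n=1 mode dominates: φ ~ c₁ sin(πx/1.2235) e^{-λ₁t}.
Decay rate: λ₁ = 3π²/1.2235² ≈ 19.779.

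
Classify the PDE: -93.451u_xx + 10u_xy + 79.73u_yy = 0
A = -93.451, B = 10, C = 79.73. Discriminant B² - 4AC = 29903.39292. Since 29903.39292 > 0, hyperbolic.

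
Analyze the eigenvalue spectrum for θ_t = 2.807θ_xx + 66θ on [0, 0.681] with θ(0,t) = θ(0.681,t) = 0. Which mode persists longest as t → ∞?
Eigenvalues: λₙ = 2.807n²π²/0.681² - 66.
First three modes:
  n=1: λ₁ = 2.807π²/0.681² - 66 ≈ -6.262
  n=2: λ₂ = 11.228π²/0.681² - 66 ≈ 172.95
  n=3: λ₃ = 25.263π²/0.681² - 66 ≈ 471.639
Since 2.807π²/0.681² ≈ 59.738 < 66, λ₁ < 0.
The n=1 mode grows fastest (−λₙ is largest for n=1) → dominates.
Asymptotic: θ ~ c₁ sin(πx/0.681) e^{6.262t} (exponential growth at rate −λ₁ ≈ 6.262).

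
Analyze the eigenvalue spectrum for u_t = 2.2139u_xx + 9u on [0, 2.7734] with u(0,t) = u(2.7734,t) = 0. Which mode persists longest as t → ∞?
Eigenvalues: λₙ = 2.2139n²π²/2.7734² - 9.
First three modes:
  n=1: λ₁ = 2.2139π²/2.7734² - 9 ≈ -6.159
  n=2: λ₂ = 8.8556π²/2.7734² - 9 ≈ 2.363
  n=3: λ₃ = 19.9251π²/2.7734² - 9 ≈ 16.567
Since 2.2139π²/2.7734² ≈ 2.841 < 9, λ₁ < 0.
The n=1 mode grows fastest (−λₙ is largest for n=1) → dominates.
Asymptotic: u ~ c₁ sin(πx/2.7734) e^{6.159t} (exponential growth at rate −λ₁ ≈ 6.159).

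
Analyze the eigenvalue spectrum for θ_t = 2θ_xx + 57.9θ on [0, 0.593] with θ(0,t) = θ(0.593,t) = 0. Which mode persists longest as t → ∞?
Eigenvalues: λₙ = 2n²π²/0.593² - 57.9.
First three modes:
  n=1: λ₁ = 2π²/0.593² - 57.9 ≈ -1.767
  n=2: λ₂ = 8π²/0.593² - 57.9 ≈ 166.633
  n=3: λ₃ = 18π²/0.593² - 57.9 ≈ 447.299
Since 2π²/0.593² ≈ 56.133 < 57.9, λ₁ < 0.
The n=1 mode grows fastest (−λₙ is largest for n=1) → dominates.
Asymptotic: θ ~ c₁ sin(πx/0.593) e^{1.767t} (exponential growth at rate −λ₁ ≈ 1.767).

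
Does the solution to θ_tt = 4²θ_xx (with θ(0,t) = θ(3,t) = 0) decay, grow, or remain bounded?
θ oscillates (no decay). Energy is conserved; the solution oscillates indefinitely as standing waves.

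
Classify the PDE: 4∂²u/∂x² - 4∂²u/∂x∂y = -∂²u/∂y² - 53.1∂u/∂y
Rewriting in standard form: 4∂²u/∂x² - 4∂²u/∂x∂y + ∂²u/∂y² + 53.1∂u/∂y = 0. A = 4, B = -4, C = 1. Discriminant B² - 4AC = 0. Since 0 = 0, parabolic.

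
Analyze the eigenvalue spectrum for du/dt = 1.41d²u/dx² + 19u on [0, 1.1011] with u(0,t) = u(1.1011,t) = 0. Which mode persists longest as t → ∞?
Eigenvalues: λₙ = 1.41n²π²/1.1011² - 19.
First three modes:
  n=1: λ₁ = 1.41π²/1.1011² - 19 ≈ -7.522
  n=2: λ₂ = 5.64π²/1.1011² - 19 ≈ 26.912
  n=3: λ₃ = 12.69π²/1.1011² - 19 ≈ 84.302
Since 1.41π²/1.1011² ≈ 11.478 < 19, λ₁ < 0.
The n=1 mode grows fastest (−λₙ is largest for n=1) → dominates.
Asymptotic: u ~ c₁ sin(πx/1.1011) e^{7.522t} (exponential growth at rate −λ₁ ≈ 7.522).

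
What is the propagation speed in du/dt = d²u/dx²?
Infinite. The heat equation is parabolic, not hyperbolic, so disturbances propagate instantly.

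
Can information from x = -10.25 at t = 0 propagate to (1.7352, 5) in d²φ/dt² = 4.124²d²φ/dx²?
Yes. The domain of dependence is [-18.8848, 22.3552], and -10.25 ∈ [-18.8848, 22.3552].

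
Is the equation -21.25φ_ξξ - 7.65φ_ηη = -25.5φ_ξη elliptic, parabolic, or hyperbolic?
Rewriting in standard form: -21.25φ_ξξ + 25.5φ_ξη - 7.65φ_ηη = 0. Computing B² - 4AC with A = -21.25, B = 25.5, C = -7.65: discriminant = 0 (zero). Answer: parabolic.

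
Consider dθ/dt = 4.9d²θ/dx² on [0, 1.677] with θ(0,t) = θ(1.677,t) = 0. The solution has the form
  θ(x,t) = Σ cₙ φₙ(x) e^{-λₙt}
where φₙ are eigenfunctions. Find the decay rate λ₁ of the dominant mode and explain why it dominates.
Eigenvalues: λₙ = 4.9n²π²/1.677².
First three modes:
  n=1: λ₁ = 4.9π²/1.677² ≈ 17.196
  n=2: λ₂ = 19.6π²/1.677² ≈ 68.784 (4× faster decay)
  n=3: λ₃ = 44.1π²/1.677² ≈ 154.765 (9× faster decay)
As t → ∞, higher modes decay exponentially faster. The n=1 mode dominates: θ ~ c₁ sin(πx/1.677) e^{-λ₁t}.
Decay rate: λ₁ = 4.9π²/1.677² ≈ 17.196.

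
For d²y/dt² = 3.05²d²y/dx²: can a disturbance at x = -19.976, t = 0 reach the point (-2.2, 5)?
No. The domain of dependence is [-17.45, 13.05], and -19.976 is outside this interval.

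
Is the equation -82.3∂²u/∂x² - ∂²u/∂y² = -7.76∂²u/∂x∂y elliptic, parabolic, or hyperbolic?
Rewriting in standard form: -82.3∂²u/∂x² + 7.76∂²u/∂x∂y - ∂²u/∂y² = 0. Computing B² - 4AC with A = -82.3, B = 7.76, C = -1: discriminant = -268.9824 (negative). Answer: elliptic.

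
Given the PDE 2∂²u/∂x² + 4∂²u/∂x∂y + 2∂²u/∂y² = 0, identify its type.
The second-order coefficients are A = 2, B = 4, C = 2. Since B² - 4AC = 0 = 0, this is a parabolic PDE.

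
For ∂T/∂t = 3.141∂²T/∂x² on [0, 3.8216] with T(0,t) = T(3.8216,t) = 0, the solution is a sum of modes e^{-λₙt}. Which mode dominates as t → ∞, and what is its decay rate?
Eigenvalues: λₙ = 3.141n²π²/3.8216².
First three modes:
  n=1: λ₁ = 3.141π²/3.8216² ≈ 2.123
  n=2: λ₂ = 12.564π²/3.8216² ≈ 8.491 (4× faster decay)
  n=3: λ₃ = 28.269π²/3.8216² ≈ 19.104 (9× faster decay)
As t → ∞, higher modes decay exponentially faster. The n=1 mode dominates: T ~ c₁ sin(πx/3.8216) e^{-λ₁t}.
Decay rate: λ₁ = 3.141π²/3.8216² ≈ 2.123.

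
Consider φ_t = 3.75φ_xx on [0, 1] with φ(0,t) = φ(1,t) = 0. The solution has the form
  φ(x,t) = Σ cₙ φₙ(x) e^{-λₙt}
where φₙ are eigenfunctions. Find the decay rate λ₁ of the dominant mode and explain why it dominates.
Eigenvalues: λₙ = 3.75n²π².
First three modes:
  n=1: λ₁ = 3.75π² ≈ 37.011
  n=2: λ₂ = 15π² ≈ 148.044 (4× faster decay)
  n=3: λ₃ = 33.75π² ≈ 333.099 (9× faster decay)
As t → ∞, higher modes decay exponentially faster. The n=1 mode dominates: φ ~ c₁ sin(πx) e^{-λ₁t}.
Decay rate: λ₁ = 3.75π² ≈ 37.011.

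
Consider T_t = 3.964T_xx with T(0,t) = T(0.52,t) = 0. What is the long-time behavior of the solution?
As t → ∞, T → 0. Heat diffuses out through both boundaries.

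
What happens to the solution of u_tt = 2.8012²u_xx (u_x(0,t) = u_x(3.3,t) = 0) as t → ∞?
u oscillates about a mean that drifts linearly in t (generically unbounded; no decay). There is no damping, so the nonconstant modes persist as standing waves (energy conserved, no decay). But with Neumann conditions at both ends the constant mode has eigenvalue 0: the spatial mean M(t) of u satisfies M'' = 0, so M(t) = M(0) + M'(0)·t. Unless the initial velocity has zero mean (∫u_t(x,0)dx = 0), the solution grows linearly in t (unbounded, though not exponentially); if it does have zero mean, the solution stays bounded and simply oscillates.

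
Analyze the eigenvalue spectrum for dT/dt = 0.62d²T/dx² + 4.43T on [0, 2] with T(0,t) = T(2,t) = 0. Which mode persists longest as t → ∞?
Eigenvalues: λₙ = 0.62n²π²/2² - 4.43.
First three modes:
  n=1: λ₁ = 0.62π²/2² - 4.43 ≈ -2.9
  n=2: λ₂ = 2.48π²/2² - 4.43 ≈ 1.689
  n=3: λ₃ = 5.58π²/2² - 4.43 ≈ 9.338
Since 0.62π²/2² ≈ 1.53 < 4.43, λ₁ < 0.
The n=1 mode grows fastest (−λₙ is largest for n=1) → dominates.
Asymptotic: T ~ c₁ sin(πx/2) e^{2.9t} (exponential growth at rate −λ₁ ≈ 2.9).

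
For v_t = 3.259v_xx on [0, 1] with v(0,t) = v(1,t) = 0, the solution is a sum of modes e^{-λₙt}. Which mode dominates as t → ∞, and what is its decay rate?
Eigenvalues: λₙ = 3.259n²π².
First three modes:
  n=1: λ₁ = 3.259π² ≈ 32.165
  n=2: λ₂ = 13.036π² ≈ 128.66 (4× faster decay)
  n=3: λ₃ = 29.331π² ≈ 289.485 (9× faster decay)
As t → ∞, higher modes decay exponentially faster. The n=1 mode dominates: v ~ c₁ sin(πx) e^{-λ₁t}.
Decay rate: λ₁ = 3.259π² ≈ 32.165.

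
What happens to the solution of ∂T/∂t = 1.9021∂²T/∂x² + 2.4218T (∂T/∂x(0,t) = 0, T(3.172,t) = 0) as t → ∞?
T grows unboundedly. Reaction dominates diffusion (r=2.4218 > κπ²/(4L²)≈0.47); solution grows exponentially.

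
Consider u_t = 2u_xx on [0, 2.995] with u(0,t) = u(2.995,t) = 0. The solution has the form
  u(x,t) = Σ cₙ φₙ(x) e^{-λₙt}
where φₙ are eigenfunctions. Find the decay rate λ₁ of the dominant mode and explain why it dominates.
Eigenvalues: λₙ = 2n²π²/2.995².
First three modes:
  n=1: λ₁ = 2π²/2.995² ≈ 2.201
  n=2: λ₂ = 8π²/2.995² ≈ 8.802 (4× faster decay)
  n=3: λ₃ = 18π²/2.995² ≈ 19.805 (9× faster decay)
As t → ∞, higher modes decay exponentially faster. The n=1 mode dominates: u ~ c₁ sin(πx/2.995) e^{-λ₁t}.
Decay rate: λ₁ = 2π²/2.995² ≈ 2.201.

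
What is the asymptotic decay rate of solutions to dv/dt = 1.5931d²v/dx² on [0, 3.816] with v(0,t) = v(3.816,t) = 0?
Eigenvalues: λₙ = 1.5931n²π²/3.816².
First three modes:
  n=1: λ₁ = 1.5931π²/3.816² ≈ 1.08
  n=2: λ₂ = 6.3724π²/3.816² ≈ 4.319 (4× faster decay)
  n=3: λ₃ = 14.3379π²/3.816² ≈ 9.718 (9× faster decay)
As t → ∞, higher modes decay exponentially faster. The n=1 mode dominates: v ~ c₁ sin(πx/3.816) e^{-λ₁t}.
Decay rate: λ₁ = 1.5931π²/3.816² ≈ 1.08.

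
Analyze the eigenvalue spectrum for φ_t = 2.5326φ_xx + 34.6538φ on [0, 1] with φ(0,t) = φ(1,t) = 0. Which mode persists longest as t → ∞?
Eigenvalues: λₙ = 2.5326n²π²/1² - 34.6538.
First three modes:
  n=1: λ₁ = 2.5326π² - 34.6538 ≈ -9.658
  n=2: λ₂ = 10.1304π² - 34.6538 ≈ 65.329
  n=3: λ₃ = 22.7934π² - 34.6538 ≈ 190.308
Since 2.5326π² ≈ 24.996 < 34.6538, λ₁ < 0.
The n=1 mode grows fastest (−λₙ is largest for n=1) → dominates.
Asymptotic: φ ~ c₁ sin(πx/1) e^{9.658t} (exponential growth at rate −λ₁ ≈ 9.658).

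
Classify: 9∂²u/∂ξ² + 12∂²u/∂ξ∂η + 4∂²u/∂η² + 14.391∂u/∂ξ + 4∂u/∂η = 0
Parabolic (discriminant = 0).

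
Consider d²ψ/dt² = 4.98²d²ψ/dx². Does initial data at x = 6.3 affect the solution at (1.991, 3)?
Yes. The domain of dependence is [-12.949, 16.931], and 6.3 ∈ [-12.949, 16.931].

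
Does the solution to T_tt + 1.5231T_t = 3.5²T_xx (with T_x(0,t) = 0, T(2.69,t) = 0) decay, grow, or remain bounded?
T → 0. Damping (γ=1.5231) dissipates energy; oscillations decay exponentially.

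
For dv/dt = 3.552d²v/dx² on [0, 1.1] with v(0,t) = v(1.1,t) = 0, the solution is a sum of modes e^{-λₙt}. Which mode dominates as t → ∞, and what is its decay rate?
Eigenvalues: λₙ = 3.552n²π²/1.1².
First three modes:
  n=1: λ₁ = 3.552π²/1.1² ≈ 28.973
  n=2: λ₂ = 14.208π²/1.1² ≈ 115.89 (4× faster decay)
  n=3: λ₃ = 31.968π²/1.1² ≈ 260.753 (9× faster decay)
As t → ∞, higher modes decay exponentially faster. The n=1 mode dominates: v ~ c₁ sin(πx/1.1) e^{-λ₁t}.
Decay rate: λ₁ = 3.552π²/1.1² ≈ 28.973.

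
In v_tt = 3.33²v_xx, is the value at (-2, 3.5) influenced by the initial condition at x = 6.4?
Yes. The domain of dependence is [-13.655, 9.655], and 6.4 ∈ [-13.655, 9.655].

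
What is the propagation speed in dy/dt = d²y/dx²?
Infinite. The heat equation is parabolic, not hyperbolic, so disturbances propagate instantly.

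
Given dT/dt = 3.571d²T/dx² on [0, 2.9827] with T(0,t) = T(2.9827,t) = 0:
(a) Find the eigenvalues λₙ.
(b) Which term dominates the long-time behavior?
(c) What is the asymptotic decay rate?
Eigenvalues: λₙ = 3.571n²π²/2.9827².
First three modes:
  n=1: λ₁ = 3.571π²/2.9827² ≈ 3.962
  n=2: λ₂ = 14.284π²/2.9827² ≈ 15.846 (4× faster decay)
  n=3: λ₃ = 32.139π²/2.9827² ≈ 35.654 (9× faster decay)
As t → ∞, higher modes decay exponentially faster. The n=1 mode dominates: T ~ c₁ sin(πx/2.9827) e^{-λ₁t}.
Decay rate: λ₁ = 3.571π²/2.9827² ≈ 3.962.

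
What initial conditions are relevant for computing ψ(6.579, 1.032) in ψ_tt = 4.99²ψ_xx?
Domain of dependence: [1.42932, 11.72868]. Signals travel at speed 4.99, so data within |x - 6.579| ≤ 4.99·1.032 = 5.14968 can reach the point.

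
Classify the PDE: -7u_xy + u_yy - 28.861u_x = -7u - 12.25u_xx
Rewriting in standard form: 12.25u_xx - 7u_xy + u_yy - 28.861u_x + 7u = 0. A = 12.25, B = -7, C = 1. Discriminant B² - 4AC = 0. Since 0 = 0, parabolic.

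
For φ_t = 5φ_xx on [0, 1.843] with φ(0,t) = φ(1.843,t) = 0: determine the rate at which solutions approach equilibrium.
Eigenvalues: λₙ = 5n²π²/1.843².
First three modes:
  n=1: λ₁ = 5π²/1.843² ≈ 14.528
  n=2: λ₂ = 20π²/1.843² ≈ 58.114 (4× faster decay)
  n=3: λ₃ = 45π²/1.843² ≈ 130.756 (9× faster decay)
As t → ∞, higher modes decay exponentially faster. The n=1 mode dominates: φ ~ c₁ sin(πx/1.843) e^{-λ₁t}.
Decay rate: λ₁ = 5π²/1.843² ≈ 14.528.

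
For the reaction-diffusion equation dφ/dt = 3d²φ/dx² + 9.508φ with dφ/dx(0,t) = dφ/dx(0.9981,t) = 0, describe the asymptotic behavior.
φ grows unboundedly. With Neumann BCs the constant mode has diffusion eigenvalue 0, so any r > 0 makes it grow like e^(9.508t); solution grows exponentially.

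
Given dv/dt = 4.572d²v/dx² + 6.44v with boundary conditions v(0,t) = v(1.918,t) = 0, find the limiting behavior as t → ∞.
v → 0. Diffusion dominates reaction (r=6.44 < κπ²/L²≈12.27); solution decays.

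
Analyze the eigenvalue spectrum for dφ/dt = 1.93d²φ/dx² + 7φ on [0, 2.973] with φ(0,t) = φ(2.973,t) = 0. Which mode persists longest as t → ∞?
Eigenvalues: λₙ = 1.93n²π²/2.973² - 7.
First three modes:
  n=1: λ₁ = 1.93π²/2.973² - 7 ≈ -4.845
  n=2: λ₂ = 7.72π²/2.973² - 7 ≈ 1.62
  n=3: λ₃ = 17.37π²/2.973² - 7 ≈ 12.396
Since 1.93π²/2.973² ≈ 2.155 < 7, λ₁ < 0.
The n=1 mode grows fastest (−λₙ is largest for n=1) → dominates.
Asymptotic: φ ~ c₁ sin(πx/2.973) e^{4.845t} (exponential growth at rate −λ₁ ≈ 4.845).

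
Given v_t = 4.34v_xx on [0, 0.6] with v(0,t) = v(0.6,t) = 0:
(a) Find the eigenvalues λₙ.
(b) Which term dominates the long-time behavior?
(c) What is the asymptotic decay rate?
Eigenvalues: λₙ = 4.34n²π²/0.6².
First three modes:
  n=1: λ₁ = 4.34π²/0.6² ≈ 118.984
  n=2: λ₂ = 17.36π²/0.6² ≈ 475.934 (4× faster decay)
  n=3: λ₃ = 39.06π²/0.6² ≈ 1070.852 (9× faster decay)
As t → ∞, higher modes decay exponentially faster. The n=1 mode dominates: v ~ c₁ sin(πx/0.6) e^{-λ₁t}.
Decay rate: λ₁ = 4.34π²/0.6² ≈ 118.984.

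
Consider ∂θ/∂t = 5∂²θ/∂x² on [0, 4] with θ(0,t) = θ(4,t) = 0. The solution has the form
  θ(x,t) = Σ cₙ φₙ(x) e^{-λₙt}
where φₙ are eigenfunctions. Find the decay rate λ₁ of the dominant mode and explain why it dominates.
Eigenvalues: λₙ = 5n²π²/4².
First three modes:
  n=1: λ₁ = 5π²/4² ≈ 3.084
  n=2: λ₂ = 20π²/4² ≈ 12.337 (4× faster decay)
  n=3: λ₃ = 45π²/4² ≈ 27.758 (9× faster decay)
As t → ∞, higher modes decay exponentially faster. The n=1 mode dominates: θ ~ c₁ sin(πx/4) e^{-λ₁t}.
Decay rate: λ₁ = 5π²/4² ≈ 3.084.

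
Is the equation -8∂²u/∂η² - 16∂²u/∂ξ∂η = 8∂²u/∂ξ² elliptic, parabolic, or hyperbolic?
Rewriting in standard form: -8∂²u/∂ξ² - 16∂²u/∂ξ∂η - 8∂²u/∂η² = 0. Computing B² - 4AC with A = -8, B = -16, C = -8: discriminant = 0 (zero). Answer: parabolic.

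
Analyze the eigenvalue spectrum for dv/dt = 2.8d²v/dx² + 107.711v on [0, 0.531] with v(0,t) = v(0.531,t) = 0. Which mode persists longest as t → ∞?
Eigenvalues: λₙ = 2.8n²π²/0.531² - 107.711.
First three modes:
  n=1: λ₁ = 2.8π²/0.531² - 107.711 ≈ -9.701
  n=2: λ₂ = 11.2π²/0.531² - 107.711 ≈ 284.328
  n=3: λ₃ = 25.2π²/0.531² - 107.711 ≈ 774.376
Since 2.8π²/0.531² ≈ 98.01 < 107.711, λ₁ < 0.
The n=1 mode grows fastest (−λₙ is largest for n=1) → dominates.
Asymptotic: v ~ c₁ sin(πx/0.531) e^{9.701t} (exponential growth at rate −λ₁ ≈ 9.701).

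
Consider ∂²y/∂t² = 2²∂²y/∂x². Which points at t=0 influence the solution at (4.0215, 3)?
Domain of dependence: [-1.9785, 10.0215]. Signals travel at speed 2, so data within |x - 4.0215| ≤ 2·3 = 6 can reach the point.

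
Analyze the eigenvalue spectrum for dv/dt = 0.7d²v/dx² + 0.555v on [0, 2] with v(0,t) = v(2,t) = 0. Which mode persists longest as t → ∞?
Eigenvalues: λₙ = 0.7n²π²/2² - 0.555.
First three modes:
  n=1: λ₁ = 0.7π²/2² - 0.555 ≈ 1.172
  n=2: λ₂ = 2.8π²/2² - 0.555 ≈ 6.354
  n=3: λ₃ = 6.3π²/2² - 0.555 ≈ 14.99
Since 0.7π²/2² ≈ 1.727 > 0.555, all λₙ > 0.
The n=1 mode decays slowest → dominates as t → ∞.
Asymptotic: v ~ c₁ sin(πx/2) e^{-λ₁t} with decay rate λ₁ ≈ 1.172.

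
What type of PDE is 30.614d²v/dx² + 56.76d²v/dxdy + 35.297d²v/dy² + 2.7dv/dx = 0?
With A = 30.614, B = 56.76, C = 35.297, the discriminant is -1100.631832. This is an elliptic PDE.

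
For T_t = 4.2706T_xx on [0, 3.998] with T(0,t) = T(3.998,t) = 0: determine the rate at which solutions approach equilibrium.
Eigenvalues: λₙ = 4.2706n²π²/3.998².
First three modes:
  n=1: λ₁ = 4.2706π²/3.998² ≈ 2.637
  n=2: λ₂ = 17.0824π²/3.998² ≈ 10.548 (4× faster decay)
  n=3: λ₃ = 38.4354π²/3.998² ≈ 23.733 (9× faster decay)
As t → ∞, higher modes decay exponentially faster. The n=1 mode dominates: T ~ c₁ sin(πx/3.998) e^{-λ₁t}.
Decay rate: λ₁ = 4.2706π²/3.998² ≈ 2.637.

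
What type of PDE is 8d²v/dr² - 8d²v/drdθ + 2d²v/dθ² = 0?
With A = 8, B = -8, C = 2, the discriminant is 0. This is a parabolic PDE.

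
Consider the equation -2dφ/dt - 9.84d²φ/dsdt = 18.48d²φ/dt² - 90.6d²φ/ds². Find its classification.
Rewriting in standard form: 90.6d²φ/ds² - 9.84d²φ/dsdt - 18.48d²φ/dt² - 2dφ/dt = 0. Hyperbolic. (A = 90.6, B = -9.84, C = -18.48 gives B² - 4AC = 6793.9776.)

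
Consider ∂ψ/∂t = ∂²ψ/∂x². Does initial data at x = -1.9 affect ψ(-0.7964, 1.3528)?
Yes, for any finite x. The heat equation has infinite propagation speed, so all initial data affects all points at any t > 0.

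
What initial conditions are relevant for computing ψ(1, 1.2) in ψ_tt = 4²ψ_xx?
Domain of dependence: [-3.8, 5.8]. Signals travel at speed 4, so data within |x - 1| ≤ 4·1.2 = 4.8 can reach the point.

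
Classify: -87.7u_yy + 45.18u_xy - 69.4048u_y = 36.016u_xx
Rewriting in standard form: -36.016u_xx + 45.18u_xy - 87.7u_yy - 69.4048u_y = 0. Elliptic (discriminant = -10593.1804).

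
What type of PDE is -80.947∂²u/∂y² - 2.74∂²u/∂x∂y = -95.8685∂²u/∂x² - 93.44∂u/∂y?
Rewriting in standard form: 95.8685∂²u/∂x² - 2.74∂²u/∂x∂y - 80.947∂²u/∂y² + 93.44∂u/∂y = 0. With A = 95.8685, B = -2.74, C = -80.947, the discriminant is 31048.577478. This is a hyperbolic PDE.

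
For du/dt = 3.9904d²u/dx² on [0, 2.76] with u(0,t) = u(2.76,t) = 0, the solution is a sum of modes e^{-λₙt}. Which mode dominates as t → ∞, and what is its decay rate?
Eigenvalues: λₙ = 3.9904n²π²/2.76².
First three modes:
  n=1: λ₁ = 3.9904π²/2.76² ≈ 5.17
  n=2: λ₂ = 15.9616π²/2.76² ≈ 20.68 (4× faster decay)
  n=3: λ₃ = 35.9136π²/2.76² ≈ 46.531 (9× faster decay)
As t → ∞, higher modes decay exponentially faster. The n=1 mode dominates: u ~ c₁ sin(πx/2.76) e^{-λ₁t}.
Decay rate: λ₁ = 3.9904π²/2.76² ≈ 5.17.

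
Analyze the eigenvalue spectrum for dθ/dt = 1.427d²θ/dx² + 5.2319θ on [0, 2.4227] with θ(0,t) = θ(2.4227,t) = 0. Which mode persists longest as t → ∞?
Eigenvalues: λₙ = 1.427n²π²/2.4227² - 5.2319.
First three modes:
  n=1: λ₁ = 1.427π²/2.4227² - 5.2319 ≈ -2.832
  n=2: λ₂ = 5.708π²/2.4227² - 5.2319 ≈ 4.366
  n=3: λ₃ = 12.843π²/2.4227² - 5.2319 ≈ 16.364
Since 1.427π²/2.4227² ≈ 2.4 < 5.2319, λ₁ < 0.
The n=1 mode grows fastest (−λₙ is largest for n=1) → dominates.
Asymptotic: θ ~ c₁ sin(πx/2.4227) e^{2.832t} (exponential growth at rate −λ₁ ≈ 2.832).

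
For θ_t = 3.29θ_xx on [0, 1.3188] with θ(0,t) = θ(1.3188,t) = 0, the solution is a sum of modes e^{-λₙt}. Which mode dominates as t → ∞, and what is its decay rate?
Eigenvalues: λₙ = 3.29n²π²/1.3188².
First three modes:
  n=1: λ₁ = 3.29π²/1.3188² ≈ 18.67
  n=2: λ₂ = 13.16π²/1.3188² ≈ 74.679 (4× faster decay)
  n=3: λ₃ = 29.61π²/1.3188² ≈ 168.027 (9× faster decay)
As t → ∞, higher modes decay exponentially faster. The n=1 mode dominates: θ ~ c₁ sin(πx/1.3188) e^{-λ₁t}.
Decay rate: λ₁ = 3.29π²/1.3188² ≈ 18.67.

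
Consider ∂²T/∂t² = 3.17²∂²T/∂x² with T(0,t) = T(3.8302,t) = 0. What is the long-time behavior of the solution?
As t → ∞, T oscillates (no decay). Energy is conserved; the solution oscillates indefinitely as standing waves.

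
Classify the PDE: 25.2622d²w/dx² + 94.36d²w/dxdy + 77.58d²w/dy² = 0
A = 25.2622, B = 94.36, C = 77.58. Discriminant B² - 4AC = 1064.443696. Since 1064.443696 > 0, hyperbolic.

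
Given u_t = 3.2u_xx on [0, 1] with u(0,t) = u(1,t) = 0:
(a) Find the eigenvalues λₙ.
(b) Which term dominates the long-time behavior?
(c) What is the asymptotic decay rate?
Eigenvalues: λₙ = 3.2n²π².
First three modes:
  n=1: λ₁ = 3.2π² ≈ 31.583
  n=2: λ₂ = 12.8π² ≈ 126.331 (4× faster decay)
  n=3: λ₃ = 28.8π² ≈ 284.245 (9× faster decay)
As t → ∞, higher modes decay exponentially faster. The n=1 mode dominates: u ~ c₁ sin(πx) e^{-λ₁t}.
Decay rate: λ₁ = 3.2π² ≈ 31.583.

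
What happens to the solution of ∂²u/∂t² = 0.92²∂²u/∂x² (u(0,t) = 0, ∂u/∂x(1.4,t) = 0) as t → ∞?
u oscillates (no decay). Energy is conserved; the solution oscillates indefinitely as standing waves.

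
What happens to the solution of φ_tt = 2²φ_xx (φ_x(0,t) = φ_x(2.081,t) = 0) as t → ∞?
φ oscillates about a mean that drifts linearly in t (generically unbounded; no decay). There is no damping, so the nonconstant modes persist as standing waves (energy conserved, no decay). But with Neumann conditions at both ends the constant mode has eigenvalue 0: the spatial mean M(t) of φ satisfies M'' = 0, so M(t) = M(0) + M'(0)·t. Unless the initial velocity has zero mean (∫φ_t(x,0)dx = 0), the solution grows linearly in t (unbounded, though not exponentially); if it does have zero mean, the solution stays bounded and simply oscillates.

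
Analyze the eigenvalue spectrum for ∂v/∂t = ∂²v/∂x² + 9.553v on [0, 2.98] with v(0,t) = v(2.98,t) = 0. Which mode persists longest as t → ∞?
Eigenvalues: λₙ = n²π²/2.98² - 9.553.
First three modes:
  n=1: λ₁ = π²/2.98² - 9.553 ≈ -8.442
  n=2: λ₂ = 4π²/2.98² - 9.553 ≈ -5.107
  n=3: λ₃ = 9π²/2.98² - 9.553 ≈ 0.45
Since π²/2.98² ≈ 1.111 < 9.553, λ₁ < 0.
The n=1 mode grows fastest (−λₙ is largest for n=1) → dominates.
Asymptotic: v ~ c₁ sin(πx/2.98) e^{8.442t} (exponential growth at rate −λ₁ ≈ 8.442).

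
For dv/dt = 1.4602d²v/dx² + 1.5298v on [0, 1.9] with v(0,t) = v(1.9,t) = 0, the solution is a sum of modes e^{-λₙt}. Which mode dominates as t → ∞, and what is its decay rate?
Eigenvalues: λₙ = 1.4602n²π²/1.9² - 1.5298.
First three modes:
  n=1: λ₁ = 1.4602π²/1.9² - 1.5298 ≈ 2.462
  n=2: λ₂ = 5.8408π²/1.9² - 1.5298 ≈ 14.439
  n=3: λ₃ = 13.1418π²/1.9² - 1.5298 ≈ 34.399
Since 1.4602π²/1.9² ≈ 3.992 > 1.5298, all λₙ > 0.
The n=1 mode decays slowest → dominates as t → ∞.
Asymptotic: v ~ c₁ sin(πx/1.9) e^{-λ₁t} with decay rate λ₁ ≈ 2.462.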